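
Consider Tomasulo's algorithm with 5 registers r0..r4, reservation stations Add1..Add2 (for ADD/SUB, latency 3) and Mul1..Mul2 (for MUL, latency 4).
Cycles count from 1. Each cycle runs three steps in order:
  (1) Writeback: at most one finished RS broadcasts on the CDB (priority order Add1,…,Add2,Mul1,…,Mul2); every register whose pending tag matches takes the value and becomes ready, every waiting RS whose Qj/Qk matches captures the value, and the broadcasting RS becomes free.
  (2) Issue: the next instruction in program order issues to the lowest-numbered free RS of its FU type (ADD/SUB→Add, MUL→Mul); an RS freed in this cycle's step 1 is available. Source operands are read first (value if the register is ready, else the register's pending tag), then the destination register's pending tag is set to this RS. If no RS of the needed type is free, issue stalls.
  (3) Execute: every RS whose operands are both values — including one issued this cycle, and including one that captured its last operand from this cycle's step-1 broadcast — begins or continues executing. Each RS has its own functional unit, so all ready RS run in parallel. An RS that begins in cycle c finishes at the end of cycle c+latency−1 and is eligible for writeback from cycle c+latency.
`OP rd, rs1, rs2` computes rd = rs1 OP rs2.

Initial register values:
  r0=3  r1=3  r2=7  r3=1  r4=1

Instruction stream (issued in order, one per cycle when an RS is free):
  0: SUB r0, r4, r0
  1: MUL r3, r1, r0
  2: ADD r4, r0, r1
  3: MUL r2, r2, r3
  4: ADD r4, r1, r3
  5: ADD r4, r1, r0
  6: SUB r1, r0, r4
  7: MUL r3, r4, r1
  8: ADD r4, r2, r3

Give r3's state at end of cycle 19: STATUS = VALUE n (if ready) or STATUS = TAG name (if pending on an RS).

STATUS = VALUE -3

c1: issue SUB r0<-Add1 | r0:Add1,r1:3,r2:7,r3:1,r4:1
c2: issue MUL r3<-Mul1 | r0:Add1,r1:3,r2:7,r3:Mul1,r4:1
c3: issue ADD r4<-Add2 | r0:Add1,r1:3,r2:7,r3:Mul1,r4:Add2
c4: CDB Add1=-2; issue MUL r2<-Mul2 | r0:-2,r1:3,r2:Mul2,r3:Mul1,r4:Add2
c5: issue ADD r4<-Add1 | r0:-2,r1:3,r2:Mul2,r3:Mul1,r4:Add1
c6: stall | r0:-2,r1:3,r2:Mul2,r3:Mul1,r4:Add1
c7: CDB Add2=1; issue ADD r4<-Add2 | r0:-2,r1:3,r2:Mul2,r3:Mul1,r4:Add2
c8: CDB Mul1=-6; stall | r0:-2,r1:3,r2:Mul2,r3:-6,r4:Add2
c9: stall | r0:-2,r1:3,r2:Mul2,r3:-6,r4:Add2
c10: CDB Add2=1; issue SUB r1<-Add2 | r0:-2,r1:Add2,r2:Mul2,r3:-6,r4:1
c11: CDB Add1=-3; issue MUL r3<-Mul1 | r0:-2,r1:Add2,r2:Mul2,r3:Mul1,r4:1
c12: CDB Mul2=-42; issue ADD r4<-Add1 | r0:-2,r1:Add2,r2:-42,r3:Mul1,r4:Add1
c13: CDB Add2=-3 | r0:-2,r1:-3,r2:-42,r3:Mul1,r4:Add1
c14: - | r0:-2,r1:-3,r2:-42,r3:Mul1,r4:Add1
c15: - | r0:-2,r1:-3,r2:-42,r3:Mul1,r4:Add1
c16: - | r0:-2,r1:-3,r2:-42,r3:Mul1,r4:Add1
c17: CDB Mul1=-3 | r0:-2,r1:-3,r2:-42,r3:-3,r4:Add1
c18: - | r0:-2,r1:-3,r2:-42,r3:-3,r4:Add1
c19: - | r0:-2,r1:-3,r2:-42,r3:-3,r4:Add1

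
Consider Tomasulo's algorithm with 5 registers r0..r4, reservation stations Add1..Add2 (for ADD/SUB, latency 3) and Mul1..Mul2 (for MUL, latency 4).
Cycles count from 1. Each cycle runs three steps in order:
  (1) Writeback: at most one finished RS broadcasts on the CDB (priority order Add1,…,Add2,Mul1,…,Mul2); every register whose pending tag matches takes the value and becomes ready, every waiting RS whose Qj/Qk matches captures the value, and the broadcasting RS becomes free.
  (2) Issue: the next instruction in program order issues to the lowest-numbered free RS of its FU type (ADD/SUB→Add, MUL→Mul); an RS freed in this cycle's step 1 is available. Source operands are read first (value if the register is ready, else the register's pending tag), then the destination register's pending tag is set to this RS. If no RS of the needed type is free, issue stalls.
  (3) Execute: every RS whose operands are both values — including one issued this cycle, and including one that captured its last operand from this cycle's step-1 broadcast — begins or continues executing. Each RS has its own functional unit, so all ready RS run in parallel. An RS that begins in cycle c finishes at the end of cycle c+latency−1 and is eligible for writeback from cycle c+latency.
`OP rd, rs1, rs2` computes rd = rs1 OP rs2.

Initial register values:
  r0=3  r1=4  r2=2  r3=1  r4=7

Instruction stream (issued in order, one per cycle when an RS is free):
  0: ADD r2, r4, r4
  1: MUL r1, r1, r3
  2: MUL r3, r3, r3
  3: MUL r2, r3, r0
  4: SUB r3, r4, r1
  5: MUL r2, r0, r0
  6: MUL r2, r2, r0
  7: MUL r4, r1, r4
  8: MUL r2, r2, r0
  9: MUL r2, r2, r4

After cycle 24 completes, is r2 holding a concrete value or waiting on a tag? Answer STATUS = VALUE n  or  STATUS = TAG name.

  c1: issue ADD r2<-Add1  regs: r0:3,r1:4,r2:Add1,r3:1,r4:7
  c2: issue MUL r1<-Mul1  regs: r0:3,r1:Mul1,r2:Add1,r3:1,r4:7
  c3: issue MUL r3<-Mul2  regs: r0:3,r1:Mul1,r2:Add1,r3:Mul2,r4:7
  c4: CDB Add1=14; stall  regs: r0:3,r1:Mul1,r2:14,r3:Mul2,r4:7
  c5: stall  regs: r0:3,r1:Mul1,r2:14,r3:Mul2,r4:7
  c6: CDB Mul1=4; issue MUL r2<-Mul1  regs: r0:3,r1:4,r2:Mul1,r3:Mul2,r4:7
  c7: CDB Mul2=1; issue SUB r3<-Add1  regs: r0:3,r1:4,r2:Mul1,r3:Add1,r4:7
  c8: issue MUL r2<-Mul2  regs: r0:3,r1:4,r2:Mul2,r3:Add1,r4:7
  c9: stall  regs: r0:3,r1:4,r2:Mul2,r3:Add1,r4:7
  c10: CDB Add1=3; stall  regs: r0:3,r1:4,r2:Mul2,r3:3,r4:7
  c11: CDB Mul1=3; issue MUL r2<-Mul1  regs: r0:3,r1:4,r2:Mul1,r3:3,r4:7
  c12: CDB Mul2=9; issue MUL r4<-Mul2  regs: r0:3,r1:4,r2:Mul1,r3:3,r4:Mul2
  c13: stall  regs: r0:3,r1:4,r2:Mul1,r3:3,r4:Mul2
  c14: stall  regs: r0:3,r1:4,r2:Mul1,r3:3,r4:Mul2
  c15: stall  regs: r0:3,r1:4,r2:Mul1,r3:3,r4:Mul2
  c16: CDB Mul1=27; issue MUL r2<-Mul1  regs: r0:3,r1:4,r2:Mul1,r3:3,r4:Mul2
  c17: CDB Mul2=28; issue MUL r2<-Mul2  regs: r0:3,r1:4,r2:Mul2,r3:3,r4:28
  c18: -  regs: r0:3,r1:4,r2:Mul2,r3:3,r4:28
  c19: -  regs: r0:3,r1:4,r2:Mul2,r3:3,r4:28
  c20: CDB Mul1=81  regs: r0:3,r1:4,r2:Mul2,r3:3,r4:28
  c21: -  regs: r0:3,r1:4,r2:Mul2,r3:3,r4:28
  c22: -  regs: r0:3,r1:4,r2:Mul2,r3:3,r4:28
  c23: -  regs: r0:3,r1:4,r2:Mul2,r3:3,r4:28
  c24: CDB Mul2=2268  regs: r0:3,r1:4,r2:2268,r3:3,r4:28

STATUS = VALUE 2268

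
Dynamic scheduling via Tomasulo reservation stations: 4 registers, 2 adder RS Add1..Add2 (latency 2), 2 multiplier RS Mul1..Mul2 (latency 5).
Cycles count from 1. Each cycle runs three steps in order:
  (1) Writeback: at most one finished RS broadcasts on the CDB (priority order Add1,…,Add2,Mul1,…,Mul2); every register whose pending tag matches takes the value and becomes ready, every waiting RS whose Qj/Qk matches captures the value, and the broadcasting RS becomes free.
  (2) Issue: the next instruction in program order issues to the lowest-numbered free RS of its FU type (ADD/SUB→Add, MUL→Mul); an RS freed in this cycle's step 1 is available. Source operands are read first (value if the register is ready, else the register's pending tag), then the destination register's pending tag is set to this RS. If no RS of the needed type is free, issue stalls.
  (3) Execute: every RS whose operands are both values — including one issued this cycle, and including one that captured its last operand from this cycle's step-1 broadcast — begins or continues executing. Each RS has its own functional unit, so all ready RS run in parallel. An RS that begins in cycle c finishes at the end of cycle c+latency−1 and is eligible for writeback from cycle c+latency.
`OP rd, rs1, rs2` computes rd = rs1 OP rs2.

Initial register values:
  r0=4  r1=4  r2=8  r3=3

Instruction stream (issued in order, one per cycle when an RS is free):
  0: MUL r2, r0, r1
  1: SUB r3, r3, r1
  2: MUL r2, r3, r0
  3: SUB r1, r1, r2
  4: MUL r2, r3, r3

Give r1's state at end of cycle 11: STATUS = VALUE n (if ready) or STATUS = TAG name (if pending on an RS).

  c1: issue MUL r2<-Mul1  regs: r0:4,r1:4,r2:Mul1,r3:3
  c2: issue SUB r3<-Add1  regs: r0:4,r1:4,r2:Mul1,r3:Add1
  c3: issue MUL r2<-Mul2  regs: r0:4,r1:4,r2:Mul2,r3:Add1
  c4: CDB Add1=-1; issue SUB r1<-Add1  regs: r0:4,r1:Add1,r2:Mul2,r3:-1
  c5: stall  regs: r0:4,r1:Add1,r2:Mul2,r3:-1
  c6: CDB Mul1=16; issue MUL r2<-Mul1  regs: r0:4,r1:Add1,r2:Mul1,r3:-1
  c7: -  regs: r0:4,r1:Add1,r2:Mul1,r3:-1
  c8: -  regs: r0:4,r1:Add1,r2:Mul1,r3:-1
  c9: CDB Mul2=-4  regs: r0:4,r1:Add1,r2:Mul1,r3:-1
  c10: -  regs: r0:4,r1:Add1,r2:Mul1,r3:-1
  c11: CDB Add1=8  regs: r0:4,r1:8,r2:Mul1,r3:-1

STATUS = VALUE 8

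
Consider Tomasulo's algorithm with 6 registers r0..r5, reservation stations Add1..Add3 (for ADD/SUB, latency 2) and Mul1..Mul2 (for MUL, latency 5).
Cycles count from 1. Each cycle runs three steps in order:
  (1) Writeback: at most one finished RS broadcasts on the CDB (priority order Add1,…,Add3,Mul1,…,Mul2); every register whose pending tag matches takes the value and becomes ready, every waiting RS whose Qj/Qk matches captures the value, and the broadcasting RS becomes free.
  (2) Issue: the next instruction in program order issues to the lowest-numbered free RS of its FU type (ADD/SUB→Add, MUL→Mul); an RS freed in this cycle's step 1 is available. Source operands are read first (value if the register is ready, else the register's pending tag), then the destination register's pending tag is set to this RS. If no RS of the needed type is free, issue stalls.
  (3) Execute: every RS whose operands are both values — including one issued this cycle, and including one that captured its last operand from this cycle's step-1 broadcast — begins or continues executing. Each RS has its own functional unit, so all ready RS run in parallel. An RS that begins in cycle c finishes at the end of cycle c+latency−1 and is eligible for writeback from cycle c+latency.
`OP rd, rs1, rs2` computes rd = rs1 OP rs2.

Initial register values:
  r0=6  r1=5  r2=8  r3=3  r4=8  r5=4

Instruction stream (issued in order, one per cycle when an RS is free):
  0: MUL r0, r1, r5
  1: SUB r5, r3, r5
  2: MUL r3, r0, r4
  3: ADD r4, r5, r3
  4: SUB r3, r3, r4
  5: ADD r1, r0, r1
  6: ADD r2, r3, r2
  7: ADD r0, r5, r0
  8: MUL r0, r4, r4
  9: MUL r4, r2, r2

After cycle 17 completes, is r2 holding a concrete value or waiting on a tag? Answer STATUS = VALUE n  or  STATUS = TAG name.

STATUS = TAG Add3

c1: issue MUL r0<-Mul1 | r0:Mul1,r1:5,r2:8,r3:3,r4:8,r5:4
c2: issue SUB r5<-Add1 | r0:Mul1,r1:5,r2:8,r3:3,r4:8,r5:Add1
c3: issue MUL r3<-Mul2 | r0:Mul1,r1:5,r2:8,r3:Mul2,r4:8,r5:Add1
c4: CDB Add1=-1; issue ADD r4<-Add1 | r0:Mul1,r1:5,r2:8,r3:Mul2,r4:Add1,r5:-1
c5: issue SUB r3<-Add2 | r0:Mul1,r1:5,r2:8,r3:Add2,r4:Add1,r5:-1
c6: CDB Mul1=20; issue ADD r1<-Add3 | r0:20,r1:Add3,r2:8,r3:Add2,r4:Add1,r5:-1
c7: stall | r0:20,r1:Add3,r2:8,r3:Add2,r4:Add1,r5:-1
c8: CDB Add3=25; issue ADD r2<-Add3 | r0:20,r1:25,r2:Add3,r3:Add2,r4:Add1,r5:-1
c9: stall | r0:20,r1:25,r2:Add3,r3:Add2,r4:Add1,r5:-1
c10: stall | r0:20,r1:25,r2:Add3,r3:Add2,r4:Add1,r5:-1
c11: CDB Mul2=160; stall | r0:20,r1:25,r2:Add3,r3:Add2,r4:Add1,r5:-1
c12: stall | r0:20,r1:25,r2:Add3,r3:Add2,r4:Add1,r5:-1
c13: CDB Add1=159; issue ADD r0<-Add1 | r0:Add1,r1:25,r2:Add3,r3:Add2,r4:159,r5:-1
c14: issue MUL r0<-Mul1 | r0:Mul1,r1:25,r2:Add3,r3:Add2,r4:159,r5:-1
c15: CDB Add1=19; issue MUL r4<-Mul2 | r0:Mul1,r1:25,r2:Add3,r3:Add2,r4:Mul2,r5:-1
c16: CDB Add2=1 | r0:Mul1,r1:25,r2:Add3,r3:1,r4:Mul2,r5:-1
c17: - | r0:Mul1,r1:25,r2:Add3,r3:1,r4:Mul2,r5:-1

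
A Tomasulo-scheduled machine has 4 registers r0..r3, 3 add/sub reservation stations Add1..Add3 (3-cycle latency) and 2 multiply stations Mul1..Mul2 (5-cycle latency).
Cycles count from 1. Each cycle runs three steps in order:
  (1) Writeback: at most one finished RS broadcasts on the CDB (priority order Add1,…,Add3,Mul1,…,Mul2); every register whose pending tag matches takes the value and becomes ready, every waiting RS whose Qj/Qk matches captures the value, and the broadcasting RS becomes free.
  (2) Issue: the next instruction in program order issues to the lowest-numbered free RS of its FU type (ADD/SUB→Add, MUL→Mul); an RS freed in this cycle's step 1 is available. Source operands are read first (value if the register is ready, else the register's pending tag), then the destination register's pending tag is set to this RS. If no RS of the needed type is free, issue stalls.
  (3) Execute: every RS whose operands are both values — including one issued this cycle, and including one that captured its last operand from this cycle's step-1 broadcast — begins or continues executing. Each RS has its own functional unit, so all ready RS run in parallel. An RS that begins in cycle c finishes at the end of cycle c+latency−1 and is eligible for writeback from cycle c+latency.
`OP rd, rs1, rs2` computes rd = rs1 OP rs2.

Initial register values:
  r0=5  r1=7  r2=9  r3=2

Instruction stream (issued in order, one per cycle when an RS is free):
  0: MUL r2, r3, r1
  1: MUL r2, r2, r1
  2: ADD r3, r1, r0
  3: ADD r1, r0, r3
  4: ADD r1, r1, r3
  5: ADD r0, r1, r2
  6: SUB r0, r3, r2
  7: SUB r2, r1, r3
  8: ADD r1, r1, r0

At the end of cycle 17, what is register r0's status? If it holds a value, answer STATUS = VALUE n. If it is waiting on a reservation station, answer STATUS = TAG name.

STATUS = VALUE -86

cycle 1: issue MUL r2<-Mul1 // r0:5,r1:7,r2:Mul1,r3:2
cycle 2: issue MUL r2<-Mul2 // r0:5,r1:7,r2:Mul2,r3:2
cycle 3: issue ADD r3<-Add1 // r0:5,r1:7,r2:Mul2,r3:Add1
cycle 4: issue ADD r1<-Add2 // r0:5,r1:Add2,r2:Mul2,r3:Add1
cycle 5: issue ADD r1<-Add3 // r0:5,r1:Add3,r2:Mul2,r3:Add1
cycle 6: CDB Add1=12; issue ADD r0<-Add1 // r0:Add1,r1:Add3,r2:Mul2,r3:12
cycle 7: CDB Mul1=14; stall // r0:Add1,r1:Add3,r2:Mul2,r3:12
cycle 8: stall // r0:Add1,r1:Add3,r2:Mul2,r3:12
cycle 9: CDB Add2=17; issue SUB r0<-Add2 // r0:Add2,r1:Add3,r2:Mul2,r3:12
cycle 10: stall // r0:Add2,r1:Add3,r2:Mul2,r3:12
cycle 11: stall // r0:Add2,r1:Add3,r2:Mul2,r3:12
cycle 12: CDB Add3=29; issue SUB r2<-Add3 // r0:Add2,r1:29,r2:Add3,r3:12
cycle 13: CDB Mul2=98; stall // r0:Add2,r1:29,r2:Add3,r3:12
cycle 14: stall // r0:Add2,r1:29,r2:Add3,r3:12
cycle 15: CDB Add3=17; issue ADD r1<-Add3 // r0:Add2,r1:Add3,r2:17,r3:12
cycle 16: CDB Add1=127 // r0:Add2,r1:Add3,r2:17,r3:12
cycle 17: CDB Add2=-86 // r0:-86,r1:Add3,r2:17,r3:12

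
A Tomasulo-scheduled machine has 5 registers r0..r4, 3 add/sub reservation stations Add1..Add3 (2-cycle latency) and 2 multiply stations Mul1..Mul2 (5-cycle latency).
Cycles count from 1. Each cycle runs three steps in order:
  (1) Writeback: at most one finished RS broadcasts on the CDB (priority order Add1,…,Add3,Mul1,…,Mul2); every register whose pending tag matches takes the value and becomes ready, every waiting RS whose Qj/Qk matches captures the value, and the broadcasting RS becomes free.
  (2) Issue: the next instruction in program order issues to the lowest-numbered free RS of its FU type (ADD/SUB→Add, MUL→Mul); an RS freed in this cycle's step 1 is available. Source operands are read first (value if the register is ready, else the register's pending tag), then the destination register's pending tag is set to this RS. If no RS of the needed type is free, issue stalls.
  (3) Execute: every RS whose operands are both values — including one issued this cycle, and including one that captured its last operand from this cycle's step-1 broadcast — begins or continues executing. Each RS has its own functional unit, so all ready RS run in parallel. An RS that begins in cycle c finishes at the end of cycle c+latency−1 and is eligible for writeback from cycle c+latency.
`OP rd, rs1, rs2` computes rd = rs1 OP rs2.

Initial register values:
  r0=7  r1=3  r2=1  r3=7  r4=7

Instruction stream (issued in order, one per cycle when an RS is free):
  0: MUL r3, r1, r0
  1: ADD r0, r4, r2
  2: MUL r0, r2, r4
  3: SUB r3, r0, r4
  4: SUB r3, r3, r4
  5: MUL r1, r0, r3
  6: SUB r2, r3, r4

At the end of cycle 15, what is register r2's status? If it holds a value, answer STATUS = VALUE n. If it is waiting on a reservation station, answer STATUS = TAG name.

STATUS = VALUE -14

  c1: issue MUL r3<-Mul1  regs: r0:7,r1:3,r2:1,r3:Mul1,r4:7
  c2: issue ADD r0<-Add1  regs: r0:Add1,r1:3,r2:1,r3:Mul1,r4:7
  c3: issue MUL r0<-Mul2  regs: r0:Mul2,r1:3,r2:1,r3:Mul1,r4:7
  c4: CDB Add1=8; issue SUB r3<-Add1  regs: r0:Mul2,r1:3,r2:1,r3:Add1,r4:7
  c5: issue SUB r3<-Add2  regs: r0:Mul2,r1:3,r2:1,r3:Add2,r4:7
  c6: CDB Mul1=21; issue MUL r1<-Mul1  regs: r0:Mul2,r1:Mul1,r2:1,r3:Add2,r4:7
  c7: issue SUB r2<-Add3  regs: r0:Mul2,r1:Mul1,r2:Add3,r3:Add2,r4:7
  c8: CDB Mul2=7  regs: r0:7,r1:Mul1,r2:Add3,r3:Add2,r4:7
  c9: -  regs: r0:7,r1:Mul1,r2:Add3,r3:Add2,r4:7
  c10: CDB Add1=0  regs: r0:7,r1:Mul1,r2:Add3,r3:Add2,r4:7
  c11: -  regs: r0:7,r1:Mul1,r2:Add3,r3:Add2,r4:7
  c12: CDB Add2=-7  regs: r0:7,r1:Mul1,r2:Add3,r3:-7,r4:7
  c13: -  regs: r0:7,r1:Mul1,r2:Add3,r3:-7,r4:7
  c14: CDB Add3=-14  regs: r0:7,r1:Mul1,r2:-14,r3:-7,r4:7
  c15: -  regs: r0:7,r1:Mul1,r2:-14,r3:-7,r4:7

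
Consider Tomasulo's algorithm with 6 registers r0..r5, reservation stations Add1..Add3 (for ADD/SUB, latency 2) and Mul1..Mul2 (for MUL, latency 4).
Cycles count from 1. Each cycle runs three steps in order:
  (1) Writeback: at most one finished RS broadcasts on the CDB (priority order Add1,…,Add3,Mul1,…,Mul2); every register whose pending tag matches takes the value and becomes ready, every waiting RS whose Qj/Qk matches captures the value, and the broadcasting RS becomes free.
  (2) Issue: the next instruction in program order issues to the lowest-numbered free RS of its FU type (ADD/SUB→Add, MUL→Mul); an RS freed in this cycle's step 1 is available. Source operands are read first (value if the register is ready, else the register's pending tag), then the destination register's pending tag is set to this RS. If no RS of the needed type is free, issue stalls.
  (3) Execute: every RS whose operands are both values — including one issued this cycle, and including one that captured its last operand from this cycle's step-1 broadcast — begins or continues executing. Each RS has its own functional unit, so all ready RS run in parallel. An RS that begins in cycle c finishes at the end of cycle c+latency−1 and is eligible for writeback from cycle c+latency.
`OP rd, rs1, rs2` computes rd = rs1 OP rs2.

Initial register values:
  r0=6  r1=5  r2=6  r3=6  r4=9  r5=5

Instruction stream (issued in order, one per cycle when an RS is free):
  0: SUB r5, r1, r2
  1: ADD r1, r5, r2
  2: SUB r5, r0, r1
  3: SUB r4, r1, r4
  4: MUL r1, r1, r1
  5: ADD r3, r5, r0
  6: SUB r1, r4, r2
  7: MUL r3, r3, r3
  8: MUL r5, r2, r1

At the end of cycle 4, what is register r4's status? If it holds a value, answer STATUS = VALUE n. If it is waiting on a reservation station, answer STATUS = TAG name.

STATUS = TAG Add3

  c1: issue SUB r5<-Add1  regs: r0:6,r1:5,r2:6,r3:6,r4:9,r5:Add1
  c2: issue ADD r1<-Add2  regs: r0:6,r1:Add2,r2:6,r3:6,r4:9,r5:Add1
  c3: CDB Add1=-1; issue SUB r5<-Add1  regs: r0:6,r1:Add2,r2:6,r3:6,r4:9,r5:Add1
  c4: issue SUB r4<-Add3  regs: r0:6,r1:Add2,r2:6,r3:6,r4:Add3,r5:Add1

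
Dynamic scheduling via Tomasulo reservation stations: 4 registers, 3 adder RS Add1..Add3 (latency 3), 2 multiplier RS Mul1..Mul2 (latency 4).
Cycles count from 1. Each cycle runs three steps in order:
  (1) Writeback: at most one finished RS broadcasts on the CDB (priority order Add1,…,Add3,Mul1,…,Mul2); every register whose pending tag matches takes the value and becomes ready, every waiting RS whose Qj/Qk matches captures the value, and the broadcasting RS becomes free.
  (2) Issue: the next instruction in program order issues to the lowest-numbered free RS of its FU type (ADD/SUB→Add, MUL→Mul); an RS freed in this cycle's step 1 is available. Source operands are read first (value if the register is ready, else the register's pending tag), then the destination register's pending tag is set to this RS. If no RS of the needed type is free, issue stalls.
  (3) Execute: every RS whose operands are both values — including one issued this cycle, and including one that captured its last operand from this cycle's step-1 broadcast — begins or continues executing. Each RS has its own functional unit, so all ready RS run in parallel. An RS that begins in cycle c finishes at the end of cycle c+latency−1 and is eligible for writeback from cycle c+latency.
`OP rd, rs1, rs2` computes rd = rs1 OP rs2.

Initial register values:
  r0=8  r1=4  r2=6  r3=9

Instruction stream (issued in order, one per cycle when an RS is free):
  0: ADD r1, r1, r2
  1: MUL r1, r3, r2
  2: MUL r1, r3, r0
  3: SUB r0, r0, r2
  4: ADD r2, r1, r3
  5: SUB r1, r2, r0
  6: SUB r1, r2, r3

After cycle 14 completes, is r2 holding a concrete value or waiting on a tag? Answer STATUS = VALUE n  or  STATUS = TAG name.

c1: issue ADD r1<-Add1 | r0:8,r1:Add1,r2:6,r3:9
c2: issue MUL r1<-Mul1 | r0:8,r1:Mul1,r2:6,r3:9
c3: issue MUL r1<-Mul2 | r0:8,r1:Mul2,r2:6,r3:9
c4: CDB Add1=10; issue SUB r0<-Add1 | r0:Add1,r1:Mul2,r2:6,r3:9
c5: issue ADD r2<-Add2 | r0:Add1,r1:Mul2,r2:Add2,r3:9
c6: CDB Mul1=54; issue SUB r1<-Add3 | r0:Add1,r1:Add3,r2:Add2,r3:9
c7: CDB Add1=2; issue SUB r1<-Add1 | r0:2,r1:Add1,r2:Add2,r3:9
c8: CDB Mul2=72 | r0:2,r1:Add1,r2:Add2,r3:9
c9: - | r0:2,r1:Add1,r2:Add2,r3:9
c10: - | r0:2,r1:Add1,r2:Add2,r3:9
c11: CDB Add2=81 | r0:2,r1:Add1,r2:81,r3:9
c12: - | r0:2,r1:Add1,r2:81,r3:9
c13: - | r0:2,r1:Add1,r2:81,r3:9
c14: CDB Add1=72 | r0:2,r1:72,r2:81,r3:9

STATUS = VALUE 81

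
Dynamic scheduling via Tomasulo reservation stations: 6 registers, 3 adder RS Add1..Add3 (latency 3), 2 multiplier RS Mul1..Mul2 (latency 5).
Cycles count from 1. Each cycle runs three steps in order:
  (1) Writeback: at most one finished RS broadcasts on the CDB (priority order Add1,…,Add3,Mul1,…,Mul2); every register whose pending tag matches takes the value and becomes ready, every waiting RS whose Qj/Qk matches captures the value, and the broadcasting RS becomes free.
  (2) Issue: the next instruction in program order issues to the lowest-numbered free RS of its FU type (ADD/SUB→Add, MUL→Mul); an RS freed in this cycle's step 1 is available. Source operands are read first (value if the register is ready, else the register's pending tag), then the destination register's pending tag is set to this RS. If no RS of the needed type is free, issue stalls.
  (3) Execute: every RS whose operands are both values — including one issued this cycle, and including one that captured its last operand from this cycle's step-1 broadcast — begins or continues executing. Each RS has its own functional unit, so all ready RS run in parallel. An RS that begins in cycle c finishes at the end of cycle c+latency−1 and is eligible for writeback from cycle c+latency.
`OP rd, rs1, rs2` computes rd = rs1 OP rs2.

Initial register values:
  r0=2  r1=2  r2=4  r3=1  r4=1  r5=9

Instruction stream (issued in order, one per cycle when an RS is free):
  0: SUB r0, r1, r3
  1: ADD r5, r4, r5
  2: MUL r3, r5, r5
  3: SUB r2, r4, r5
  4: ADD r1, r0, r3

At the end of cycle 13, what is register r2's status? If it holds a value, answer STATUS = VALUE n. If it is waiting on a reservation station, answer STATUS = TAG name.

STATUS = VALUE -9

c1: issue SUB r0<-Add1 | r0:Add1,r1:2,r2:4,r3:1,r4:1,r5:9
c2: issue ADD r5<-Add2 | r0:Add1,r1:2,r2:4,r3:1,r4:1,r5:Add2
c3: issue MUL r3<-Mul1 | r0:Add1,r1:2,r2:4,r3:Mul1,r4:1,r5:Add2
c4: CDB Add1=1; issue SUB r2<-Add1 | r0:1,r1:2,r2:Add1,r3:Mul1,r4:1,r5:Add2
c5: CDB Add2=10; issue ADD r1<-Add2 | r0:1,r1:Add2,r2:Add1,r3:Mul1,r4:1,r5:10
c6: - | r0:1,r1:Add2,r2:Add1,r3:Mul1,r4:1,r5:10
c7: - | r0:1,r1:Add2,r2:Add1,r3:Mul1,r4:1,r5:10
c8: CDB Add1=-9 | r0:1,r1:Add2,r2:-9,r3:Mul1,r4:1,r5:10
c9: - | r0:1,r1:Add2,r2:-9,r3:Mul1,r4:1,r5:10
c10: CDB Mul1=100 | r0:1,r1:Add2,r2:-9,r3:100,r4:1,r5:10
c11: - | r0:1,r1:Add2,r2:-9,r3:100,r4:1,r5:10
c12: - | r0:1,r1:Add2,r2:-9,r3:100,r4:1,r5:10
c13: CDB Add2=101 | r0:1,r1:101,r2:-9,r3:100,r4:1,r5:10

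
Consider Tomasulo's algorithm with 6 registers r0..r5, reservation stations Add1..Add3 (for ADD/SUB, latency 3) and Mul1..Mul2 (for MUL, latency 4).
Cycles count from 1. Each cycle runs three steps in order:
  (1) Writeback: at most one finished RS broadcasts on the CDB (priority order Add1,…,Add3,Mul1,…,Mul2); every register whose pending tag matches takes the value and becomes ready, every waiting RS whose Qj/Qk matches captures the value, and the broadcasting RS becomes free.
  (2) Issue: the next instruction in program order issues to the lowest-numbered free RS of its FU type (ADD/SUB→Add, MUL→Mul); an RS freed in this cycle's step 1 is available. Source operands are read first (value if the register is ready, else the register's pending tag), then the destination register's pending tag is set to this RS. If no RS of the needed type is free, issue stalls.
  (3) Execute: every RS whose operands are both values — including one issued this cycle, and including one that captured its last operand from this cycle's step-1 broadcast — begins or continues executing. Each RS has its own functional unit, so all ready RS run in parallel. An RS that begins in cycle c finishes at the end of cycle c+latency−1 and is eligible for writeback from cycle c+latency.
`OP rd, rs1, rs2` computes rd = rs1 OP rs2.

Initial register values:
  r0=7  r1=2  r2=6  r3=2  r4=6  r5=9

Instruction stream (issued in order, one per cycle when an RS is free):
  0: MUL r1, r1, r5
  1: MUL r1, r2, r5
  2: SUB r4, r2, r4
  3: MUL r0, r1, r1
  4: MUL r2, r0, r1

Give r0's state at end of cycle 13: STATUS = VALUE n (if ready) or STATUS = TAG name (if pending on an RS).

cycle 1: issue MUL r1<-Mul1 // r0:7,r1:Mul1,r2:6,r3:2,r4:6,r5:9
cycle 2: issue MUL r1<-Mul2 // r0:7,r1:Mul2,r2:6,r3:2,r4:6,r5:9
cycle 3: issue SUB r4<-Add1 // r0:7,r1:Mul2,r2:6,r3:2,r4:Add1,r5:9
cycle 4: stall // r0:7,r1:Mul2,r2:6,r3:2,r4:Add1,r5:9
cycle 5: CDB Mul1=18; issue MUL r0<-Mul1 // r0:Mul1,r1:Mul2,r2:6,r3:2,r4:Add1,r5:9
cycle 6: CDB Add1=0; stall // r0:Mul1,r1:Mul2,r2:6,r3:2,r4:0,r5:9
cycle 7: CDB Mul2=54; issue MUL r2<-Mul2 // r0:Mul1,r1:54,r2:Mul2,r3:2,r4:0,r5:9
cycle 8: - // r0:Mul1,r1:54,r2:Mul2,r3:2,r4:0,r5:9
cycle 9: - // r0:Mul1,r1:54,r2:Mul2,r3:2,r4:0,r5:9
cycle 10: - // r0:Mul1,r1:54,r2:Mul2,r3:2,r4:0,r5:9
cycle 11: CDB Mul1=2916 // r0:2916,r1:54,r2:Mul2,r3:2,r4:0,r5:9
cycle 12: - // r0:2916,r1:54,r2:Mul2,r3:2,r4:0,r5:9
cycle 13: - // r0:2916,r1:54,r2:Mul2,r3:2,r4:0,r5:9

STATUS = VALUE 2916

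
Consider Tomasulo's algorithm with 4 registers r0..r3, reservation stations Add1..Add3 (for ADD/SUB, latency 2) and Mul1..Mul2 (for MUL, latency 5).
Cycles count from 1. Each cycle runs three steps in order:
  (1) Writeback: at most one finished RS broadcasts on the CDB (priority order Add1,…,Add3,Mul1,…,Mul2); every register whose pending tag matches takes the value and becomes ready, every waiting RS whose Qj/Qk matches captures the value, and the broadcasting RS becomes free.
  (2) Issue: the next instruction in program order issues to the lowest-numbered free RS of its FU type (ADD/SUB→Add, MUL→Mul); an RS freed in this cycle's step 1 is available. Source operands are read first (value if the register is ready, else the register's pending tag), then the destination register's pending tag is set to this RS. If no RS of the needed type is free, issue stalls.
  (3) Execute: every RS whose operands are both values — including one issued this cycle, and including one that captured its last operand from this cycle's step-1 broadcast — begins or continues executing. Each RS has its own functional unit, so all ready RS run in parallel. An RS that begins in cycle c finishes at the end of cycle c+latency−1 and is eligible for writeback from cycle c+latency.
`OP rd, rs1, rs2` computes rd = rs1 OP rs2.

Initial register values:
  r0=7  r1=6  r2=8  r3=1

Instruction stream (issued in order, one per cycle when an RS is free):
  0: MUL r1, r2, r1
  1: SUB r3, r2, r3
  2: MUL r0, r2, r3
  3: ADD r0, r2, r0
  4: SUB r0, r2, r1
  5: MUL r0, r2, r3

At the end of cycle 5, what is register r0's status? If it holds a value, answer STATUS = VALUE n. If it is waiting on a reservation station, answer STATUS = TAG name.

  c1: issue MUL r1<-Mul1  regs: r0:7,r1:Mul1,r2:8,r3:1
  c2: issue SUB r3<-Add1  regs: r0:7,r1:Mul1,r2:8,r3:Add1
  c3: issue MUL r0<-Mul2  regs: r0:Mul2,r1:Mul1,r2:8,r3:Add1
  c4: CDB Add1=7; issue ADD r0<-Add1  regs: r0:Add1,r1:Mul1,r2:8,r3:7
  c5: issue SUB r0<-Add2  regs: r0:Add2,r1:Mul1,r2:8,r3:7

STATUS = TAG Add2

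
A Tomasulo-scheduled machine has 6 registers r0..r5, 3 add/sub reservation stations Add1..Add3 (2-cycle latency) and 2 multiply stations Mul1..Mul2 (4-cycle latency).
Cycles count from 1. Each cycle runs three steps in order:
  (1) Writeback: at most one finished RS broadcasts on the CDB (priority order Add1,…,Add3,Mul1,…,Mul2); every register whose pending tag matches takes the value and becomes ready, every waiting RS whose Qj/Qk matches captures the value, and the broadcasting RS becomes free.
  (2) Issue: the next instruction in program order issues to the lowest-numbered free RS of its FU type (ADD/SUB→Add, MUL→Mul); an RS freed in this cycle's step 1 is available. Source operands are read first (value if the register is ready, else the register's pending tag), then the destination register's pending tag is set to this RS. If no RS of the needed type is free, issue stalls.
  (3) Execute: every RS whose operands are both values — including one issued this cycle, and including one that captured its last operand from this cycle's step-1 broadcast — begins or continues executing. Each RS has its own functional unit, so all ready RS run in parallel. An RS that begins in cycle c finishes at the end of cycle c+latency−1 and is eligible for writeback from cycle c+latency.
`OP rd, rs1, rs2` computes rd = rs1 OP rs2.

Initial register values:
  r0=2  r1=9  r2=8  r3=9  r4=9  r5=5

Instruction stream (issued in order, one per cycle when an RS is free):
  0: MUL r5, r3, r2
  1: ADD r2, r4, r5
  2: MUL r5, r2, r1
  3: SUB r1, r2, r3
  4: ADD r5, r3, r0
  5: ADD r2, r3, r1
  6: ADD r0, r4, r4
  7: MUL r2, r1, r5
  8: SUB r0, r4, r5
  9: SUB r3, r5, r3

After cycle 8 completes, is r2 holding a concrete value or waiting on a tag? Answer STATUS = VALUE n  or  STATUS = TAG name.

c1: issue MUL r5<-Mul1 | r0:2,r1:9,r2:8,r3:9,r4:9,r5:Mul1
c2: issue ADD r2<-Add1 | r0:2,r1:9,r2:Add1,r3:9,r4:9,r5:Mul1
c3: issue MUL r5<-Mul2 | r0:2,r1:9,r2:Add1,r3:9,r4:9,r5:Mul2
c4: issue SUB r1<-Add2 | r0:2,r1:Add2,r2:Add1,r3:9,r4:9,r5:Mul2
c5: CDB Mul1=72; issue ADD r5<-Add3 | r0:2,r1:Add2,r2:Add1,r3:9,r4:9,r5:Add3
c6: stall | r0:2,r1:Add2,r2:Add1,r3:9,r4:9,r5:Add3
c7: CDB Add1=81; issue ADD r2<-Add1 | r0:2,r1:Add2,r2:Add1,r3:9,r4:9,r5:Add3
c8: CDB Add3=11; issue ADD r0<-Add3 | r0:Add3,r1:Add2,r2:Add1,r3:9,r4:9,r5:11

STATUS = TAG Add1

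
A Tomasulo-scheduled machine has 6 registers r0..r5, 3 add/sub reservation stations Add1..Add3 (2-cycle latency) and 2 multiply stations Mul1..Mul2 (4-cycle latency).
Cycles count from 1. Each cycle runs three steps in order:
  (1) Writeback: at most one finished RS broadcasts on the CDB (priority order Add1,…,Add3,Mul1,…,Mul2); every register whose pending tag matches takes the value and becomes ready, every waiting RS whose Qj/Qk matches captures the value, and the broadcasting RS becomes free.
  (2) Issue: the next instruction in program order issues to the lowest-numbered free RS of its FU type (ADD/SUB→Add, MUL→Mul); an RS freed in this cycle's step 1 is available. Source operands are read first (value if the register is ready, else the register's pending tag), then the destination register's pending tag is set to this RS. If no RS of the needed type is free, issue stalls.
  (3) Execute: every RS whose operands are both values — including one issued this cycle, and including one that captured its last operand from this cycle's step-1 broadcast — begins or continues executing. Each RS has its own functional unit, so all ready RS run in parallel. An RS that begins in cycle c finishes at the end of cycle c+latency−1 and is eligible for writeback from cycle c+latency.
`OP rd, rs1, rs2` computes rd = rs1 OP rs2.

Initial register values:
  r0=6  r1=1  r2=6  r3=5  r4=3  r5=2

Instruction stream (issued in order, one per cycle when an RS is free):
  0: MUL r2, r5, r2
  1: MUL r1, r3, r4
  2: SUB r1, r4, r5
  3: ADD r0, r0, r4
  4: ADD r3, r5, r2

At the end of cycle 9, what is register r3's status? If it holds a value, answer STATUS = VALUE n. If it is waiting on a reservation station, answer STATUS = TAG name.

STATUS = VALUE 14

c1: issue MUL r2<-Mul1 | r0:6,r1:1,r2:Mul1,r3:5,r4:3,r5:2
c2: issue MUL r1<-Mul2 | r0:6,r1:Mul2,r2:Mul1,r3:5,r4:3,r5:2
c3: issue SUB r1<-Add1 | r0:6,r1:Add1,r2:Mul1,r3:5,r4:3,r5:2
c4: issue ADD r0<-Add2 | r0:Add2,r1:Add1,r2:Mul1,r3:5,r4:3,r5:2
c5: CDB Add1=1; issue ADD r3<-Add1 | r0:Add2,r1:1,r2:Mul1,r3:Add1,r4:3,r5:2
c6: CDB Add2=9 | r0:9,r1:1,r2:Mul1,r3:Add1,r4:3,r5:2
c7: CDB Mul1=12 | r0:9,r1:1,r2:12,r3:Add1,r4:3,r5:2
c8: CDB Mul2=15 | r0:9,r1:1,r2:12,r3:Add1,r4:3,r5:2
c9: CDB Add1=14 | r0:9,r1:1,r2:12,r3:14,r4:3,r5:2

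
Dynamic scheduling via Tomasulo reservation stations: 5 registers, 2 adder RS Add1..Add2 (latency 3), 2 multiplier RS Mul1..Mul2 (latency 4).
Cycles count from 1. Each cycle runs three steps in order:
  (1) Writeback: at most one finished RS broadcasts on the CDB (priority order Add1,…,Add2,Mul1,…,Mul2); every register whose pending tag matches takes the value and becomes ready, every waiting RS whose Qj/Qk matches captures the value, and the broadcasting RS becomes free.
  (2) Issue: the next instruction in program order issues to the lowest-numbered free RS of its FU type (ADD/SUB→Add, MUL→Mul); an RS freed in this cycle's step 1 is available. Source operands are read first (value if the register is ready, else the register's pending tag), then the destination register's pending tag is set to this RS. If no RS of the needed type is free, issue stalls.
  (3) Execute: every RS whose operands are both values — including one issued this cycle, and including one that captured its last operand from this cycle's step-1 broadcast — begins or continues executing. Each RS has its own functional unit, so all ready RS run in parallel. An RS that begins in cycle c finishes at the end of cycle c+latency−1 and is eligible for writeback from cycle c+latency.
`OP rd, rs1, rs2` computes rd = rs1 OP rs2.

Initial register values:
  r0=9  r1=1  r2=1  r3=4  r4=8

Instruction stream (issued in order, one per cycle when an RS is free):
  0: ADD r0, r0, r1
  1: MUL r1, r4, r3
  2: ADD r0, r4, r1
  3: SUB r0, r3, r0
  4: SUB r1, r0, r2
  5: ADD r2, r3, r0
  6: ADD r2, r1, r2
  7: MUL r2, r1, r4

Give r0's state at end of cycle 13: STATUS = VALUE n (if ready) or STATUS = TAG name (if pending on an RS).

  c1: issue ADD r0<-Add1  regs: r0:Add1,r1:1,r2:1,r3:4,r4:8
  c2: issue MUL r1<-Mul1  regs: r0:Add1,r1:Mul1,r2:1,r3:4,r4:8
  c3: issue ADD r0<-Add2  regs: r0:Add2,r1:Mul1,r2:1,r3:4,r4:8
  c4: CDB Add1=10; issue SUB r0<-Add1  regs: r0:Add1,r1:Mul1,r2:1,r3:4,r4:8
  c5: stall  regs: r0:Add1,r1:Mul1,r2:1,r3:4,r4:8
  c6: CDB Mul1=32; stall  regs: r0:Add1,r1:32,r2:1,r3:4,r4:8
  c7: stall  regs: r0:Add1,r1:32,r2:1,r3:4,r4:8
  c8: stall  regs: r0:Add1,r1:32,r2:1,r3:4,r4:8
  c9: CDB Add2=40; issue SUB r1<-Add2  regs: r0:Add1,r1:Add2,r2:1,r3:4,r4:8
  c10: stall  regs: r0:Add1,r1:Add2,r2:1,r3:4,r4:8
  c11: stall  regs: r0:Add1,r1:Add2,r2:1,r3:4,r4:8
  c12: CDB Add1=-36; issue ADD r2<-Add1  regs: r0:-36,r1:Add2,r2:Add1,r3:4,r4:8
  c13: stall  regs: r0:-36,r1:Add2,r2:Add1,r3:4,r4:8

STATUS = VALUE -36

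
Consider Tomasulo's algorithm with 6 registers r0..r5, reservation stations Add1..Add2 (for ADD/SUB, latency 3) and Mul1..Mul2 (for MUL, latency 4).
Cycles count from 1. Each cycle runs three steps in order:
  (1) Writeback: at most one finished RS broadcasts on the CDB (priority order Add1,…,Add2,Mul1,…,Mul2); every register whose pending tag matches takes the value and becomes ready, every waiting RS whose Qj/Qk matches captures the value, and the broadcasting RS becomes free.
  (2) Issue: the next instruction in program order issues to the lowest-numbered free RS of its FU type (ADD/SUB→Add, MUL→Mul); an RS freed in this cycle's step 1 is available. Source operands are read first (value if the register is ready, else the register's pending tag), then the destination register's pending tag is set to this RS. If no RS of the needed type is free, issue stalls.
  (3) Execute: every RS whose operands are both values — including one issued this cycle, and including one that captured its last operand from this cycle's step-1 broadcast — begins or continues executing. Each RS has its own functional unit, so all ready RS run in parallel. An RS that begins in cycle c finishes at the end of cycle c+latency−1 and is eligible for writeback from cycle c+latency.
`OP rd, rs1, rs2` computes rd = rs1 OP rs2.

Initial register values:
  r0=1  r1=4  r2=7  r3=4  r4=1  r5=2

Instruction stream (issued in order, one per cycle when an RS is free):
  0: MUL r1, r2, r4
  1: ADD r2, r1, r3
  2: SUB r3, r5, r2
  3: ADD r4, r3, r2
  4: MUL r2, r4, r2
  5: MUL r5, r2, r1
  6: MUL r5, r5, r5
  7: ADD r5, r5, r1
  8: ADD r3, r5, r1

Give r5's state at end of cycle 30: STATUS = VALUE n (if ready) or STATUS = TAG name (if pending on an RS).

cycle 1: issue MUL r1<-Mul1 // r0:1,r1:Mul1,r2:7,r3:4,r4:1,r5:2
cycle 2: issue ADD r2<-Add1 // r0:1,r1:Mul1,r2:Add1,r3:4,r4:1,r5:2
cycle 3: issue SUB r3<-Add2 // r0:1,r1:Mul1,r2:Add1,r3:Add2,r4:1,r5:2
cycle 4: stall // r0:1,r1:Mul1,r2:Add1,r3:Add2,r4:1,r5:2
cycle 5: CDB Mul1=7; stall // r0:1,r1:7,r2:Add1,r3:Add2,r4:1,r5:2
cycle 6: stall // r0:1,r1:7,r2:Add1,r3:Add2,r4:1,r5:2
cycle 7: stall // r0:1,r1:7,r2:Add1,r3:Add2,r4:1,r5:2
cycle 8: CDB Add1=11; issue ADD r4<-Add1 // r0:1,r1:7,r2:11,r3:Add2,r4:Add1,r5:2
cycle 9: issue MUL r2<-Mul1 // r0:1,r1:7,r2:Mul1,r3:Add2,r4:Add1,r5:2
cycle 10: issue MUL r5<-Mul2 // r0:1,r1:7,r2:Mul1,r3:Add2,r4:Add1,r5:Mul2
cycle 11: CDB Add2=-9; stall // r0:1,r1:7,r2:Mul1,r3:-9,r4:Add1,r5:Mul2
cycle 12: stall // r0:1,r1:7,r2:Mul1,r3:-9,r4:Add1,r5:Mul2
cycle 13: stall // r0:1,r1:7,r2:Mul1,r3:-9,r4:Add1,r5:Mul2
cycle 14: CDB Add1=2; stall // r0:1,r1:7,r2:Mul1,r3:-9,r4:2,r5:Mul2
cycle 15: stall // r0:1,r1:7,r2:Mul1,r3:-9,r4:2,r5:Mul2
cycle 16: stall // r0:1,r1:7,r2:Mul1,r3:-9,r4:2,r5:Mul2
cycle 17: stall // r0:1,r1:7,r2:Mul1,r3:-9,r4:2,r5:Mul2
cycle 18: CDB Mul1=22; issue MUL r5<-Mul1 // r0:1,r1:7,r2:22,r3:-9,r4:2,r5:Mul1
cycle 19: issue ADD r5<-Add1 // r0:1,r1:7,r2:22,r3:-9,r4:2,r5:Add1
cycle 20: issue ADD r3<-Add2 // r0:1,r1:7,r2:22,r3:Add2,r4:2,r5:Add1
cycle 21: - // r0:1,r1:7,r2:22,r3:Add2,r4:2,r5:Add1
cycle 22: CDB Mul2=154 // r0:1,r1:7,r2:22,r3:Add2,r4:2,r5:Add1
cycle 23: - // r0:1,r1:7,r2:22,r3:Add2,r4:2,r5:Add1
cycle 24: - // r0:1,r1:7,r2:22,r3:Add2,r4:2,r5:Add1
cycle 25: - // r0:1,r1:7,r2:22,r3:Add2,r4:2,r5:Add1
cycle 26: CDB Mul1=23716 // r0:1,r1:7,r2:22,r3:Add2,r4:2,r5:Add1
cycle 27: - // r0:1,r1:7,r2:22,r3:Add2,r4:2,r5:Add1
cycle 28: - // r0:1,r1:7,r2:22,r3:Add2,r4:2,r5:Add1
cycle 29: CDB Add1=23723 // r0:1,r1:7,r2:22,r3:Add2,r4:2,r5:23723
cycle 30: - // r0:1,r1:7,r2:22,r3:Add2,r4:2,r5:23723

STATUS = VALUE 23723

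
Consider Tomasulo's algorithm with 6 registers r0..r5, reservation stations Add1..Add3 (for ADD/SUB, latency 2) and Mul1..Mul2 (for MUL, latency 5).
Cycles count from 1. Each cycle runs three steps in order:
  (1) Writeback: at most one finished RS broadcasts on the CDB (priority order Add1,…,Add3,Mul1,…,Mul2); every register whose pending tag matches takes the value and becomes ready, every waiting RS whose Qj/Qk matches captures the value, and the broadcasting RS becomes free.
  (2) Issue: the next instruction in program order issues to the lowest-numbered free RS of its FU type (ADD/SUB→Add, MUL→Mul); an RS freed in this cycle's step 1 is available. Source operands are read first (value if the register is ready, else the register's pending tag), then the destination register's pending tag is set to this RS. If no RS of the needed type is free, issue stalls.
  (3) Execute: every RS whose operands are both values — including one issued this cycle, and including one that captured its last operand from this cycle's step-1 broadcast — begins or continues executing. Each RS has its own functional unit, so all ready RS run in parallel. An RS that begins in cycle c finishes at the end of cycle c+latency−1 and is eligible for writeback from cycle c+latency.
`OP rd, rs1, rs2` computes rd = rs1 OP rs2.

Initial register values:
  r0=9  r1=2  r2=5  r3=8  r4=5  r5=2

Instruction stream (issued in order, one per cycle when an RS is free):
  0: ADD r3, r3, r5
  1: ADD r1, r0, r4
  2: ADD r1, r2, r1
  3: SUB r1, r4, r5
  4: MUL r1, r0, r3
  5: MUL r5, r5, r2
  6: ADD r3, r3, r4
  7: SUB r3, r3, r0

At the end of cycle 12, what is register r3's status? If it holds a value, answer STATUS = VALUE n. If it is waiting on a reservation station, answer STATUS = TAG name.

  c1: issue ADD r3<-Add1  regs: r0:9,r1:2,r2:5,r3:Add1,r4:5,r5:2
  c2: issue ADD r1<-Add2  regs: r0:9,r1:Add2,r2:5,r3:Add1,r4:5,r5:2
  c3: CDB Add1=10; issue ADD r1<-Add1  regs: r0:9,r1:Add1,r2:5,r3:10,r4:5,r5:2
  c4: CDB Add2=14; issue SUB r1<-Add2  regs: r0:9,r1:Add2,r2:5,r3:10,r4:5,r5:2
  c5: issue MUL r1<-Mul1  regs: r0:9,r1:Mul1,r2:5,r3:10,r4:5,r5:2
  c6: CDB Add1=19; issue MUL r5<-Mul2  regs: r0:9,r1:Mul1,r2:5,r3:10,r4:5,r5:Mul2
  c7: CDB Add2=3; issue ADD r3<-Add1  regs: r0:9,r1:Mul1,r2:5,r3:Add1,r4:5,r5:Mul2
  c8: issue SUB r3<-Add2  regs: r0:9,r1:Mul1,r2:5,r3:Add2,r4:5,r5:Mul2
  c9: CDB Add1=15  regs: r0:9,r1:Mul1,r2:5,r3:Add2,r4:5,r5:Mul2
  c10: CDB Mul1=90  regs: r0:9,r1:90,r2:5,r3:Add2,r4:5,r5:Mul2
  c11: CDB Add2=6  regs: r0:9,r1:90,r2:5,r3:6,r4:5,r5:Mul2
  c12: CDB Mul2=10  regs: r0:9,r1:90,r2:5,r3:6,r4:5,r5:10

STATUS = VALUE 6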